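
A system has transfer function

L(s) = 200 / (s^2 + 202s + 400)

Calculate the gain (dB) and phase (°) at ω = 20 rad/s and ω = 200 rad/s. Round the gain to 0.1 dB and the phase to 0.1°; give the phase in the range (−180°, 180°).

ω = 20: -26.1 dB, -90.0°; ω = 200: -49.0 dB, -134.4°

Substitute s = j20:
Numerator: 200 = 200 + j0
Denominator: (j20)^2 + 202(j20) + 400 = 0 + j4040
|N| = √(200² + 0²) ≈ 200, ∠N ≈ 0.00°
|D| = √(0² + 4040²) ≈ 4040, ∠D ≈ 90.00°
|L| = 200 / 4040 ≈ 0.049505
Gain = 20 log₁₀(0.049505) ≈ -26.11 dB
∠L = 0.00° − 90.00° = -90.00°

Substitute s = j200:
Numerator: 200 = 200 + j0
Denominator: (j200)^2 + 202(j200) + 400 = -39600 + j40400
|N| = √(200² + 0²) ≈ 200, ∠N ≈ 0.00°
|D| = √(39600² + 40400²) ≈ 56571, ∠D ≈ 134.43°
|L| = 200 / 56571 ≈ 0.0035354
Gain = 20 log₁₀(0.0035354) ≈ -49.03 dB
∠L = 0.00° − 134.43° = -134.43°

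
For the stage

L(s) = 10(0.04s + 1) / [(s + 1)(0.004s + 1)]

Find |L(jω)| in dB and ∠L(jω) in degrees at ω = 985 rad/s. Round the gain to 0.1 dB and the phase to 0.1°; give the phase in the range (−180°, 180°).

-20.1 dB, -77.2°

At ω = 985 rad/s:
zero (1 + j985·0.04) = 1 + j39.4 → |·| ≈ 39.413, ∠ ≈ 88.55°
pole (1 + j985·1) = 1 + j985 → |·| ≈ 985, ∠ ≈ 89.94°
pole (1 + j985·0.004) = 1 + j3.94 → |·| ≈ 4.0649, ∠ ≈ 75.76°
|L| = 10 · 39.413 / (985 · 4.0649) ≈ 0.098436
Gain = 20 log₁₀(0.098436) ≈ -20.14 dB
∠L = (88.55°) − (89.94° + 75.76°) = -77.15°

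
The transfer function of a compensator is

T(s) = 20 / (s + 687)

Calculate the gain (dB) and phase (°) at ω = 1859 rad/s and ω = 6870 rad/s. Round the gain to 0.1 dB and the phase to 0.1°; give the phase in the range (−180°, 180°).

At s = jω = j1859:
pole (s+687): 687 + j1859 → |·| = √(687²+1859²) = √3927850 ≈ 1981.9, ∠ = arctan(1859/687) ≈ 69.72°
|T| = 20 / 1981.9 ≈ 0.010091
Gain = 20 log₁₀(0.010091) ≈ -39.92 dB
∠T = 0.00° − 69.72° = -69.72°

At s = jω = j6870:
pole (s+687): 687 + j6870 → |·| = √(687²+6870²) = √47668869 ≈ 6904.3, ∠ = arctan(6870/687) ≈ 84.29°
|T| = 20 / 6904.3 ≈ 0.0028967
Gain = 20 log₁₀(0.0028967) ≈ -50.76 dB
∠T = 0.00° − 84.29° = -84.29°

ω = 1859: -39.9 dB, -69.7°; ω = 6870: -50.8 dB, -84.3°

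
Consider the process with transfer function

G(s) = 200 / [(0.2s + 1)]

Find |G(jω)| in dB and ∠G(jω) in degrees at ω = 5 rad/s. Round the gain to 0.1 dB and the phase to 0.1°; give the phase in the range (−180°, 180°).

At ω = 5 rad/s:
pole (1 + j5·0.2) = 1 + j1 → |·| ≈ 1.4142, ∠ ≈ 45.00°
|G| = 200 · 1 / (1.4142) ≈ 141.42
Gain = 20 log₁₀(141.42) ≈ 43.01 dB
∠G = (0°) − (45.00°) = -45.00°

43.0 dB, -45.0°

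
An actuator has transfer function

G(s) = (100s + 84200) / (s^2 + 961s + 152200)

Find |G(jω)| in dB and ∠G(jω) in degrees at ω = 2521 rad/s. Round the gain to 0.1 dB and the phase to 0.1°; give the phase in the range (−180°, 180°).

Substitute s = j2521:
Numerator: 100(j2521) + 84200 = 84200 + j252100
Denominator: (j2521)^2 + 961(j2521) + 152200 = -6203241 + j2422681
|N| = √(84200² + 252100²) ≈ 2.6579e+05, ∠N ≈ 71.53°
|D| = √(6203241² + 2422681²) ≈ 6.6595e+06, ∠D ≈ 158.67°
|G| = 2.6579e+05 / 6.6595e+06 ≈ 0.039911
Gain = 20 log₁₀(0.039911) ≈ -27.98 dB
∠G = 71.53° − 158.67° = -87.14°

-28.0 dB, -87.1°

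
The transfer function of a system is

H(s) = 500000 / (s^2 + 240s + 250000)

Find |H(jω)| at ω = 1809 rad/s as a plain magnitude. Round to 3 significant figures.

At s = jω = j1809:
quadratic: (j1809)² + 240·j1809 + 250000 = -3022481 + j434160 → |·| ≈ 3.0535e+06, ∠ ≈ 171.83°
|H| = 500000 / 3.0535e+06 ≈ 0.16375

0.164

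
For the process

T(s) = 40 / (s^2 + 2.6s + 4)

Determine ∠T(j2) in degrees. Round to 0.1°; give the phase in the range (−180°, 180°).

-90.0°

At s = jω = j2:
quadratic: (j2)² + 2.6·j2 + 4 = 0 + j5.2 → |·| ≈ 5.2, ∠ ≈ 90.00°
∠T = 0.00° − 90.00° = -90.00°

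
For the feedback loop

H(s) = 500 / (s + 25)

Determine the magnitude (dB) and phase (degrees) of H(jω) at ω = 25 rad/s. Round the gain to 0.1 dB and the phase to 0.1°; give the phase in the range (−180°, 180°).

23.0 dB, -45.0°

Substitute s = j25:
Numerator: 500 = 500 + j0
Denominator: (j25) + 25 = 25 + j25
|N| = √(500² + 0²) ≈ 500, ∠N ≈ 0.00°
|D| = √(25² + 25²) ≈ 35.355, ∠D ≈ 45.00°
|H| = 500 / 35.355 ≈ 14.142
Gain = 20 log₁₀(14.142) ≈ 23.01 dB
∠H = 0.00° − 45.00° = -45.00°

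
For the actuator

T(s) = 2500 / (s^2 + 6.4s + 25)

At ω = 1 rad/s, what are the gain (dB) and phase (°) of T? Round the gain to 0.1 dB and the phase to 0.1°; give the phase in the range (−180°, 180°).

40.1 dB, -14.9°

At s = jω = j1:
quadratic: (j1)² + 6.4·j1 + 25 = 24 + j6.4 → |·| ≈ 24.839, ∠ ≈ 14.93°
|T| = 2500 / 24.839 ≈ 100.65
Gain = 20 log₁₀(100.65) ≈ 40.06 dB
∠T = 0.00° − 14.93° = -14.93°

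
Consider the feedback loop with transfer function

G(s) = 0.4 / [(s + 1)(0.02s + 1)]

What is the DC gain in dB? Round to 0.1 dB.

G(0) = 0.4 · 1 / 1 = 0.4
20 log₁₀(0.4) ≈ -7.96 dB

-8.0 dB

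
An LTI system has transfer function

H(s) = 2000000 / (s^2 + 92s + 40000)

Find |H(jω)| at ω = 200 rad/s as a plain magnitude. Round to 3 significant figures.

At s = jω = j200:
quadratic: (j200)² + 92·j200 + 40000 = 0 + j18400 → |·| ≈ 18400, ∠ ≈ 90.00°
|H| = 2000000 / 18400 ≈ 108.7

109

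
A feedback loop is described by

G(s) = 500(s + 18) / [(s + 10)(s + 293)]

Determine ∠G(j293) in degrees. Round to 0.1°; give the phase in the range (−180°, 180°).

-46.6°

At s = jω = j293:
zero (s+18): 18 + j293 → |·| = √(18²+293²) = √86173 ≈ 293.55, ∠ = arctan(293/18) ≈ 86.48°
pole (s+10): 10 + j293 → |·| = √(10²+293²) = √85949 ≈ 293.17, ∠ = arctan(293/10) ≈ 88.05°
pole (s+293): 293 + j293 → |·| = √(293²+293²) = √171698 ≈ 414.36, ∠ = arctan(293/293) ≈ 45.00°
∠G = 86.48° − 133.05° = -46.57°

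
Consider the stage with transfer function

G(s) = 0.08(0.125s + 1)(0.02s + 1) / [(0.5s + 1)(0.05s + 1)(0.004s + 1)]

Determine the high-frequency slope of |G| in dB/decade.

Each pole contributes −20 dB/decade at high frequency; each zero contributes +20 dB/decade.
Net: 2 zero(s) − 3 pole(s) → -20 dB/decade.

-20 dB/decade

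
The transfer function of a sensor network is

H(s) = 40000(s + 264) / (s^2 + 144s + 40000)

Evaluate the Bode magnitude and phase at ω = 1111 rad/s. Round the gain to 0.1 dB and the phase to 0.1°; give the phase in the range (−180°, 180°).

31.6 dB, -95.7°

At s = jω = j1111:
zero (s+264): 264 + j1111 → |·| = √(264²+1111²) = √1304017 ≈ 1141.9, ∠ = arctan(1111/264) ≈ 76.63°
quadratic: (j1111)² + 144·j1111 + 40000 = -1194321 + j159984 → |·| ≈ 1.205e+06, ∠ ≈ 172.37°
|H| = 40000 · 1141.9 / 1.205e+06 ≈ 37.905
Gain = 20 log₁₀(37.905) ≈ 31.57 dB
∠H = 76.63° − 172.37° = -95.74°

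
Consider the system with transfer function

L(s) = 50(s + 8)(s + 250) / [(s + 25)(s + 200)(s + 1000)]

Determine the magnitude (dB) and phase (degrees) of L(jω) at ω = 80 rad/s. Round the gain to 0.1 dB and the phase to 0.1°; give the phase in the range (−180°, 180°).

-24.7 dB, 3.0°

At s = jω = j80:
zero (s+8): 8 + j80 → |·| = √(8²+80²) = √6464 ≈ 80.399, ∠ = arctan(80/8) ≈ 84.29°
zero (s+250): 250 + j80 → |·| = √(250²+80²) = √68900 ≈ 262.49, ∠ = arctan(80/250) ≈ 17.74°
pole (s+25): 25 + j80 → |·| = √(25²+80²) = √7025 ≈ 83.815, ∠ = arctan(80/25) ≈ 72.65°
pole (s+200): 200 + j80 → |·| = √(200²+80²) = √46400 ≈ 215.41, ∠ = arctan(80/200) ≈ 21.80°
pole (s+1000): 1000 + j80 → |·| = √(1000²+80²) = √1006400 ≈ 1003.2, ∠ = arctan(80/1000) ≈ 4.57°
|L| = 50 · 21104 / 1.8112e+07 ≈ 0.05826
Gain = 20 log₁₀(0.05826) ≈ -24.69 dB
∠L = 102.03° − 99.02° = 3.01°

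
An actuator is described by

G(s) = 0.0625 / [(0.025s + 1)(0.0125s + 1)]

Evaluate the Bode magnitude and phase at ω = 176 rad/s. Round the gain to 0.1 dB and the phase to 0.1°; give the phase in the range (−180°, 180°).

At ω = 176 rad/s:
pole (1 + j176·0.025) = 1 + j4.4 → |·| ≈ 4.5122, ∠ ≈ 77.20°
pole (1 + j176·0.0125) = 1 + j2.2 → |·| ≈ 2.4166, ∠ ≈ 65.56°
|G| = 0.0625 · 1 / (4.5122 · 2.4166) ≈ 0.0057317
Gain = 20 log₁₀(0.0057317) ≈ -44.83 dB
∠G = (0°) − (77.20° + 65.56°) = -142.76°

-44.8 dB, -142.8°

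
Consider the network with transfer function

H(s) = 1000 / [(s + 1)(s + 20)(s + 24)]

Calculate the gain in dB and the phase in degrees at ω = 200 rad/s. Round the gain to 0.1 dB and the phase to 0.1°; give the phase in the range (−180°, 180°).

-78.2 dB, 102.8°

At s = jω = j200:
pole (s+1): 1 + j200 → |·| = √(1²+200²) = √40001 ≈ 200, ∠ = arctan(200/1) ≈ 89.71°
pole (s+20): 20 + j200 → |·| = √(20²+200²) = √40400 ≈ 201, ∠ = arctan(200/20) ≈ 84.29°
pole (s+24): 24 + j200 → |·| = √(24²+200²) = √40576 ≈ 201.43, ∠ = arctan(200/24) ≈ 83.16°
|H| = 1000 / 8.0975e+06 ≈ 0.00012349
Gain = 20 log₁₀(0.00012349) ≈ -78.17 dB
∠H = 0.00° − 257.16° = -257.16° ≡ 102.84° (principal value)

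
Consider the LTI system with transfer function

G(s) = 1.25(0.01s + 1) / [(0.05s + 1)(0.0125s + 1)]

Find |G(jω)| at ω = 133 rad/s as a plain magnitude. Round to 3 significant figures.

0.159

At ω = 133 rad/s:
zero (1 + j133·0.01) = 1 + j1.33 → |·| ≈ 1.664, ∠ ≈ 53.06°
pole (1 + j133·0.05) = 1 + j6.65 → |·| ≈ 6.7248, ∠ ≈ 81.45°
pole (1 + j133·0.0125) = 1 + j1.6625 → |·| ≈ 1.9401, ∠ ≈ 58.97°
|G| = 1.25 · 1.664 / (6.7248 · 1.9401) ≈ 0.15943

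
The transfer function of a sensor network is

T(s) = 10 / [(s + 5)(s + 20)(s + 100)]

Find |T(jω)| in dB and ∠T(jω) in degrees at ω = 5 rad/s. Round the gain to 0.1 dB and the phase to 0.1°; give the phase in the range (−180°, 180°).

-63.3 dB, -61.9°

At s = jω = j5:
pole (s+5): 5 + j5 → |·| = √(5²+5²) = √50 ≈ 7.0711, ∠ = arctan(5/5) ≈ 45.00°
pole (s+20): 20 + j5 → |·| = √(20²+5²) = √425 ≈ 20.616, ∠ = arctan(5/20) ≈ 14.04°
pole (s+100): 100 + j5 → |·| = √(100²+5²) = √10025 ≈ 100.12, ∠ = arctan(5/100) ≈ 2.86°
|T| = 10 / 14595 ≈ 0.00068517
Gain = 20 log₁₀(0.00068517) ≈ -63.28 dB
∠T = 0.00° − 61.90° = -61.90°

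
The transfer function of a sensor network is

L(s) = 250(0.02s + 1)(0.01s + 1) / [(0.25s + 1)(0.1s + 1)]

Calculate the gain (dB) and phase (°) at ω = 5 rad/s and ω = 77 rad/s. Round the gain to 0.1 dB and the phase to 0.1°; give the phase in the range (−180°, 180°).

ω = 5: 43.0 dB, -69.3°; ω = 77: 11.8 dB, -75.0°

At ω = 5 rad/s:
zero (1 + j5·0.02) = 1 + j0.1 → |·| ≈ 1.005, ∠ ≈ 5.71°
zero (1 + j5·0.01) = 1 + j0.05 → |·| ≈ 1.0012, ∠ ≈ 2.86°
pole (1 + j5·0.25) = 1 + j1.25 → |·| ≈ 1.6008, ∠ ≈ 51.34°
pole (1 + j5·0.1) = 1 + j0.5 → |·| ≈ 1.118, ∠ ≈ 26.57°
|L| = 250 · 1.005 · 1.0012 / (1.6008 · 1.118) ≈ 140.56
Gain = 20 log₁₀(140.56) ≈ 42.96 dB
∠L = (5.71° + 2.86°) − (51.34° + 26.57°) = -69.34°

At ω = 77 rad/s:
zero (1 + j77·0.02) = 1 + j1.54 → |·| ≈ 1.8362, ∠ ≈ 57.00°
zero (1 + j77·0.01) = 1 + j0.77 → |·| ≈ 1.2621, ∠ ≈ 37.60°
pole (1 + j77·0.25) = 1 + j19.25 → |·| ≈ 19.276, ∠ ≈ 87.03°
pole (1 + j77·0.1) = 1 + j7.7 → |·| ≈ 7.7647, ∠ ≈ 82.60°
|L| = 250 · 1.8362 · 1.2621 / (19.276 · 7.7647) ≈ 3.8709
Gain = 20 log₁₀(3.8709) ≈ 11.76 dB
∠L = (57.00° + 37.60°) − (87.03° + 82.60°) = -75.03°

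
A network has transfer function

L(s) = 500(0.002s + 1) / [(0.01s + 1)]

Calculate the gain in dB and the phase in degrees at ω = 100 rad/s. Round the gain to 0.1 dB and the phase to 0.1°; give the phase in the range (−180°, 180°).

51.1 dB, -33.7°

At ω = 100 rad/s:
zero (1 + j100·0.002) = 1 + j0.2 → |·| ≈ 1.0198, ∠ ≈ 11.31°
pole (1 + j100·0.01) = 1 + j1 → |·| ≈ 1.4142, ∠ ≈ 45.00°
|L| = 500 · 1.0198 / (1.4142) ≈ 360.56
Gain = 20 log₁₀(360.56) ≈ 51.14 dB
∠L = (11.31°) − (45.00°) = -33.69°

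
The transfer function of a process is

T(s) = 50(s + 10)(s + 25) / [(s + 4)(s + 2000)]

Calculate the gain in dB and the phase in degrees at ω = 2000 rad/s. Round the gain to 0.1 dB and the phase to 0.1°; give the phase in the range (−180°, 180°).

31.0 dB, 44.1°

At s = jω = j2000:
zero (s+10): 10 + j2000 → |·| = √(10²+2000²) = √4000100 ≈ 2000, ∠ = arctan(2000/10) ≈ 89.71°
zero (s+25): 25 + j2000 → |·| = √(25²+2000²) = √4000625 ≈ 2000.2, ∠ = arctan(2000/25) ≈ 89.28°
pole (s+4): 4 + j2000 → |·| = √(4²+2000²) = √4000016 ≈ 2000, ∠ = arctan(2000/4) ≈ 89.89°
pole (s+2000): 2000 + j2000 → |·| = √(2000²+2000²) = √8000000 ≈ 2828.4, ∠ = arctan(2000/2000) ≈ 45.00°
|T| = 50 · 4.0004e+06 / 5.6568e+06 ≈ 35.359
Gain = 20 log₁₀(35.359) ≈ 30.97 dB
∠T = 178.99° − 134.89° = 44.10°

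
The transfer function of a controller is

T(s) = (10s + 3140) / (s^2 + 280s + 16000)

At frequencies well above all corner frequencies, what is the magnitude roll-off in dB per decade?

Each pole contributes −20 dB/decade at high frequency; each zero contributes +20 dB/decade.
Net: 1 zero(s) − 2 pole(s) → -20 dB/decade.

-20 dB/decade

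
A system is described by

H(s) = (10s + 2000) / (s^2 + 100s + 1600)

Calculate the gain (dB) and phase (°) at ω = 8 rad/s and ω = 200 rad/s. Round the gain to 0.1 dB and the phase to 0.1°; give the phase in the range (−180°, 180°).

Substitute s = j8:
Numerator: 10(j8) + 2000 = 2000 + j80
Denominator: (j8)^2 + 100(j8) + 1600 = 1536 + j800
|N| = √(2000² + 80²) ≈ 2001.6, ∠N ≈ 2.29°
|D| = √(1536² + 800²) ≈ 1731.8, ∠D ≈ 27.51°
|H| = 2001.6 / 1731.8 ≈ 1.1558
Gain = 20 log₁₀(1.1558) ≈ 1.26 dB
∠H = 2.29° − 27.51° = -25.22°

Substitute s = j200:
Numerator: 10(j200) + 2000 = 2000 + j2000
Denominator: (j200)^2 + 100(j200) + 1600 = -38400 + j20000
|N| = √(2000² + 2000²) ≈ 2828.4, ∠N ≈ 45.00°
|D| = √(38400² + 20000²) ≈ 43296, ∠D ≈ 152.49°
|H| = 2828.4 / 43296 ≈ 0.065327
Gain = 20 log₁₀(0.065327) ≈ -23.70 dB
∠H = 45.00° − 152.49° = -107.49°

ω = 8: 1.3 dB, -25.2°; ω = 200: -23.7 dB, -107.5°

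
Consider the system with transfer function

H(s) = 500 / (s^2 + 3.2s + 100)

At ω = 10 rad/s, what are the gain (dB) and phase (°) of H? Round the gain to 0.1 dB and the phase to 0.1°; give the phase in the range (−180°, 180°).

23.9 dB, -90.0°

At s = jω = j10:
quadratic: (j10)² + 3.2·j10 + 100 = 0 + j32 → |·| ≈ 32, ∠ ≈ 90.00°
|H| = 500 / 32 ≈ 15.625
Gain = 20 log₁₀(15.625) ≈ 23.88 dB
∠H = 0.00° − 90.00° = -90.00°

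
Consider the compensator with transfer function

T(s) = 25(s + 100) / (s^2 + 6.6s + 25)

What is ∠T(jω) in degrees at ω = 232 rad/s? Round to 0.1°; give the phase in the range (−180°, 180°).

At s = jω = j232:
zero (s+100): 100 + j232 → |·| = √(100²+232²) = √63824 ≈ 252.63, ∠ = arctan(232/100) ≈ 66.68°
quadratic: (j232)² + 6.6·j232 + 25 = -53799 + j1531.2 → |·| ≈ 53821, ∠ ≈ 178.37°
∠T = 66.68° − 178.37° = -111.69°

-111.7°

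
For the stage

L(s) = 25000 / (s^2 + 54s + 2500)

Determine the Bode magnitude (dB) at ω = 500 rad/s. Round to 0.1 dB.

At s = jω = j500:
quadratic: (j500)² + 54·j500 + 2500 = -247500 + j27000 → |·| ≈ 2.4897e+05, ∠ ≈ 173.77°
|L| = 25000 / 2.4897e+05 ≈ 0.10041
Gain = 20 log₁₀(0.10041) ≈ -19.96 dB

-20.0 dB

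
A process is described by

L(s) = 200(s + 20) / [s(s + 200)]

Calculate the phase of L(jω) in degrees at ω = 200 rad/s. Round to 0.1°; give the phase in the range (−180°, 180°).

-50.7°

At s = jω = j200:
zero (s+20): 20 + j200 → |·| = √(20²+200²) = √40400 ≈ 201, ∠ = arctan(200/20) ≈ 84.29°
pole (s+200): 200 + j200 → |·| = √(200²+200²) = √80000 ≈ 282.84, ∠ = arctan(200/200) ≈ 45.00°
pole at origin: |s| = 200, ∠ = 90.00° (in denominator)
∠L = 84.29° − 135.00° = -50.71°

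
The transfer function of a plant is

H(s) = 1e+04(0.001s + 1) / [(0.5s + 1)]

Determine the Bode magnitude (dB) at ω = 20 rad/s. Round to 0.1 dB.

60.0 dB

At ω = 20 rad/s:
zero (1 + j20·0.001) = 1 + j0.02 → |·| ≈ 1.0002, ∠ ≈ 1.15°
pole (1 + j20·0.5) = 1 + j10 → |·| ≈ 10.05, ∠ ≈ 84.29°
|H| = 1e+04 · 1.0002 / (10.05) ≈ 995.22
Gain = 20 log₁₀(995.22) ≈ 59.96 dB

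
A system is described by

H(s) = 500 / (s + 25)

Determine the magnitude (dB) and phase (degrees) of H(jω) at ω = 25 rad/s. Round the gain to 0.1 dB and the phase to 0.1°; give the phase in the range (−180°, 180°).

23.0 dB, -45.0°

At s = jω = j25:
pole (s+25): 25 + j25 → |·| = √(25²+25²) = √1250 ≈ 35.355, ∠ = arctan(25/25) ≈ 45.00°
|H| = 500 / 35.355 ≈ 14.142
Gain = 20 log₁₀(14.142) ≈ 23.01 dB
∠H = 0.00° − 45.00° = -45.00°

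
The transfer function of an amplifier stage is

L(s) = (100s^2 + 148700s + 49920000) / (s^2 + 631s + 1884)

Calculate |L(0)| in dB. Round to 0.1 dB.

L(0) = 49920000 / 1884 ≈ 26497
20 log₁₀(26497) ≈ 88.46 dB

88.5 dB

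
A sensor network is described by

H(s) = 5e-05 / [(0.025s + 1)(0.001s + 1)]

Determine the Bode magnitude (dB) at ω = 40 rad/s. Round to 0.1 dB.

-89.0 dB

At ω = 40 rad/s:
pole (1 + j40·0.025) = 1 + j1 → |·| ≈ 1.4142, ∠ ≈ 45.00°
pole (1 + j40·0.001) = 1 + j0.04 → |·| ≈ 1.0008, ∠ ≈ 2.29°
|H| = 5e-05 · 1 / (1.4142 · 1.0008) ≈ 3.5327e-05
Gain = 20 log₁₀(3.5327e-05) ≈ -89.04 dB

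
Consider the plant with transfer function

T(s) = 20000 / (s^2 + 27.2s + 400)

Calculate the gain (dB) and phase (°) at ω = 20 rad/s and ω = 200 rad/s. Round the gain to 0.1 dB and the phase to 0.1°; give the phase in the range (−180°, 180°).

ω = 20: 31.3 dB, -90.0°; ω = 200: -6.0 dB, -172.2°

At s = jω = j20:
quadratic: (j20)² + 27.2·j20 + 400 = 0 + j544 → |·| ≈ 544, ∠ ≈ 90.00°
|T| = 20000 / 544 ≈ 36.765
Gain = 20 log₁₀(36.765) ≈ 31.31 dB
∠T = 0.00° − 90.00° = -90.00°

At s = jω = j200:
quadratic: (j200)² + 27.2·j200 + 400 = -39600 + j5440 → |·| ≈ 39972, ∠ ≈ 172.18°
|T| = 20000 / 39972 ≈ 0.50035
Gain = 20 log₁₀(0.50035) ≈ -6.01 dB
∠T = 0.00° − 172.18° = -172.18°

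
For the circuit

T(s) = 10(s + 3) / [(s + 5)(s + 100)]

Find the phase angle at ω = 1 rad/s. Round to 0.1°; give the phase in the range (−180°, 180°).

At s = jω = j1:
zero (s+3): 3 + j1 → |·| = √(3²+1²) = √10 ≈ 3.1623, ∠ = arctan(1/3) ≈ 18.43°
pole (s+5): 5 + j1 → |·| = √(5²+1²) = √26 ≈ 5.099, ∠ = arctan(1/5) ≈ 11.31°
pole (s+100): 100 + j1 → |·| = √(100²+1²) = √10001 ≈ 100, ∠ = arctan(1/100) ≈ 0.57°
∠T = 18.43° − 11.88° = 6.55°

6.6°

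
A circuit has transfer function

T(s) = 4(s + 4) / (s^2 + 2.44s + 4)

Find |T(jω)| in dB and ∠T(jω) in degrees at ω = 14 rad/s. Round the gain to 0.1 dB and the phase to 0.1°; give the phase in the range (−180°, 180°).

-10.5 dB, -95.9°

At s = jω = j14:
zero (s+4): 4 + j14 → |·| = √(4²+14²) = √212 ≈ 14.56, ∠ = arctan(14/4) ≈ 74.05°
quadratic: (j14)² + 2.44·j14 + 4 = -192 + j34.16 → |·| ≈ 195.02, ∠ ≈ 169.91°
|T| = 4 · 14.56 / 195.02 ≈ 0.29864
Gain = 20 log₁₀(0.29864) ≈ -10.50 dB
∠T = 74.05° − 169.91° = -95.86°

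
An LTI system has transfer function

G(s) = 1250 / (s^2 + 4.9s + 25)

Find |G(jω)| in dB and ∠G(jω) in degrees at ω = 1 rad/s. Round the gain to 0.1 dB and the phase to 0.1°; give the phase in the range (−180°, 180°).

At s = jω = j1:
quadratic: (j1)² + 4.9·j1 + 25 = 24 + j4.9 → |·| ≈ 24.495, ∠ ≈ 11.54°
|G| = 1250 / 24.495 ≈ 51.031
Gain = 20 log₁₀(51.031) ≈ 34.16 dB
∠G = 0.00° − 11.54° = -11.54°

34.2 dB, -11.5°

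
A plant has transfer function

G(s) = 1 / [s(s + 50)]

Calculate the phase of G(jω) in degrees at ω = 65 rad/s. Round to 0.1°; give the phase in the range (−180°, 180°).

At s = jω = j65:
pole (s+50): 50 + j65 → |·| = √(50²+65²) = √6725 ≈ 82.006, ∠ = arctan(65/50) ≈ 52.43°
pole at origin: |s| = 65, ∠ = 90.00° (in denominator)
∠G = 0.00° − 142.43° = -142.43°

-142.4°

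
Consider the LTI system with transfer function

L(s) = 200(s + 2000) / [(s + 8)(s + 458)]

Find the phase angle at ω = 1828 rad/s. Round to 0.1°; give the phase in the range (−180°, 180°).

-123.3°

At s = jω = j1828:
zero (s+2000): 2000 + j1828 → |·| = √(2000²+1828²) = √7341584 ≈ 2709.5, ∠ = arctan(1828/2000) ≈ 42.43°
pole (s+8): 8 + j1828 → |·| = √(8²+1828²) = √3341648 ≈ 1828, ∠ = arctan(1828/8) ≈ 89.75°
pole (s+458): 458 + j1828 → |·| = √(458²+1828²) = √3551348 ≈ 1884.5, ∠ = arctan(1828/458) ≈ 75.93°
∠L = 42.43° − 165.68° = -123.25°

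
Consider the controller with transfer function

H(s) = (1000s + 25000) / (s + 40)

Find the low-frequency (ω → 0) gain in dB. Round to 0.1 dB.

55.9 dB

H(0) = 25000 / 40 = 625
20 log₁₀(625) ≈ 55.92 dB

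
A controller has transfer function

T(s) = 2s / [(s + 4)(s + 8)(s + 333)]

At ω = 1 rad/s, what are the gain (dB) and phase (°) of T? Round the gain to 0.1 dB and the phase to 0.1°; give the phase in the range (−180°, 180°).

At s = jω = j1:
zero at origin: s = j1 → |·| = 1, ∠ = 90.00°
pole (s+4): 4 + j1 → |·| = √(4²+1²) = √17 ≈ 4.1231, ∠ = arctan(1/4) ≈ 14.04°
pole (s+8): 8 + j1 → |·| = √(8²+1²) = √65 ≈ 8.0623, ∠ = arctan(1/8) ≈ 7.13°
pole (s+333): 333 + j1 → |·| = √(333²+1²) = √110890 ≈ 333, ∠ = arctan(1/333) ≈ 0.17°
|T| = 2 · 1 / 11069 ≈ 0.00018068
Gain = 20 log₁₀(0.00018068) ≈ -74.86 dB
∠T = 90.00° − 21.34° = 68.66°

-74.9 dB, 68.7°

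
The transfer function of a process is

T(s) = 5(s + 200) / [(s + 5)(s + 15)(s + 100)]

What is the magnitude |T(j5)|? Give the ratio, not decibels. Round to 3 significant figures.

0.0894

At s = jω = j5:
zero (s+200): 200 + j5 → |·| = √(200²+5²) = √40025 ≈ 200.06, ∠ = arctan(5/200) ≈ 1.43°
pole (s+5): 5 + j5 → |·| = √(5²+5²) = √50 ≈ 7.0711, ∠ = arctan(5/5) ≈ 45.00°
pole (s+15): 15 + j5 → |·| = √(15²+5²) = √250 ≈ 15.811, ∠ = arctan(5/15) ≈ 18.43°
pole (s+100): 100 + j5 → |·| = √(100²+5²) = √10025 ≈ 100.12, ∠ = arctan(5/100) ≈ 2.86°
|T| = 5 · 200.06 / 11194 ≈ 0.08936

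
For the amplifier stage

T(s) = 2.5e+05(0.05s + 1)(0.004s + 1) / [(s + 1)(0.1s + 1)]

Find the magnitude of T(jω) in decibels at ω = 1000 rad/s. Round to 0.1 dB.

At ω = 1000 rad/s:
zero (1 + j1000·0.05) = 1 + j50 → |·| ≈ 50.01, ∠ ≈ 88.85°
zero (1 + j1000·0.004) = 1 + j4 → |·| ≈ 4.1231, ∠ ≈ 75.96°
pole (1 + j1000·1) = 1 + j1000 → |·| ≈ 1000, ∠ ≈ 89.94°
pole (1 + j1000·0.1) = 1 + j100 → |·| ≈ 100, ∠ ≈ 89.43°
|T| = 2.5e+05 · 50.01 · 4.1231 / (1000 · 100) ≈ 515.49
Gain = 20 log₁₀(515.49) ≈ 54.24 dB

54.2 dB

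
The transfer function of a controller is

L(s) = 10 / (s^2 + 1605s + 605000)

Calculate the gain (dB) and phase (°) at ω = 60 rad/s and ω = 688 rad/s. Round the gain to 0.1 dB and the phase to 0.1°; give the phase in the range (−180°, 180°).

ω = 60: -95.7 dB, -9.1°; ω = 688: -100.9 dB, -83.2°

Substitute s = j60:
Numerator: 10 = 10 + j0
Denominator: (j60)^2 + 1605(j60) + 605000 = 601400 + j96300
|N| = √(10² + 0²) ≈ 10, ∠N ≈ 0.00°
|D| = √(601400² + 96300²) ≈ 6.0906e+05, ∠D ≈ 9.10°
|L| = 10 / 6.0906e+05 ≈ 1.6419e-05
Gain = 20 log₁₀(1.6419e-05) ≈ -95.69 dB
∠L = 0.00° − 9.10° = -9.10°

Substitute s = j688:
Numerator: 10 = 10 + j0
Denominator: (j688)^2 + 1605(j688) + 605000 = 131656 + j1104240
|N| = √(10² + 0²) ≈ 10, ∠N ≈ 0.00°
|D| = √(131656² + 1104240²) ≈ 1.1121e+06, ∠D ≈ 83.20°
|L| = 10 / 1.1121e+06 ≈ 8.992e-06
Gain = 20 log₁₀(8.992e-06) ≈ -100.92 dB
∠L = 0.00° − 83.20° = -83.20°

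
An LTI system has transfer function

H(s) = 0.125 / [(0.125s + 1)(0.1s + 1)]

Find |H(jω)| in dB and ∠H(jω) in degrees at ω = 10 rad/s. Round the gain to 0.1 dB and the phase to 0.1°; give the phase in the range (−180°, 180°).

-25.2 dB, -96.3°

At ω = 10 rad/s:
pole (1 + j10·0.125) = 1 + j1.25 → |·| ≈ 1.6008, ∠ ≈ 51.34°
pole (1 + j10·0.1) = 1 + j1 → |·| ≈ 1.4142, ∠ ≈ 45.00°
|H| = 0.125 · 1 / (1.6008 · 1.4142) ≈ 0.055216
Gain = 20 log₁₀(0.055216) ≈ -25.16 dB
∠H = (0°) − (51.34° + 45.00°) = -96.34°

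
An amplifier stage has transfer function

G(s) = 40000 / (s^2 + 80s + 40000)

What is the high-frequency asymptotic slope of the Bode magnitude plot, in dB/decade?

-40 dB/decade

Each pole contributes −20 dB/decade at high frequency; each zero contributes +20 dB/decade.
Net: 0 zero(s) − 2 pole(s) → -40 dB/decade.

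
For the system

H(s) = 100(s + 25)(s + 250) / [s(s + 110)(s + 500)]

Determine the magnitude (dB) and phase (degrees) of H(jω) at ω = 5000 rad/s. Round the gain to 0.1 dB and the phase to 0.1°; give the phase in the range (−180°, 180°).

-34.0 dB, -86.2°

At s = jω = j5000:
zero (s+25): 25 + j5000 → |·| = √(25²+5000²) = √25000625 ≈ 5000.1, ∠ = arctan(5000/25) ≈ 89.71°
zero (s+250): 250 + j5000 → |·| = √(250²+5000²) = √25062500 ≈ 5006.2, ∠ = arctan(5000/250) ≈ 87.14°
pole (s+110): 110 + j5000 → |·| = √(110²+5000²) = √25012100 ≈ 5001.2, ∠ = arctan(5000/110) ≈ 88.74°
pole (s+500): 500 + j5000 → |·| = √(500²+5000²) = √25250000 ≈ 5024.9, ∠ = arctan(5000/500) ≈ 84.29°
pole at origin: |s| = 5000, ∠ = 90.00° (in denominator)
|H| = 100 · 2.5032e+07 / 1.2565e+11 ≈ 0.019922
Gain = 20 log₁₀(0.019922) ≈ -34.01 dB
∠H = 176.85° − 263.03° = -86.18°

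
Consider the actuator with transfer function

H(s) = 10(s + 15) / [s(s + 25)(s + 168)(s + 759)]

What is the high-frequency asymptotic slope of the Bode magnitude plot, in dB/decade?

Each pole contributes −20 dB/decade at high frequency; each zero contributes +20 dB/decade.
Net: 1 zero(s) − 4 pole(s) → -60 dB/decade.

-60 dB/decade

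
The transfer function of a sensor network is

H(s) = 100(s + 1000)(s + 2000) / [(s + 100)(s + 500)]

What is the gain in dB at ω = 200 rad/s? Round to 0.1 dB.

At s = jω = j200:
zero (s+1000): 1000 + j200 → |·| = √(1000²+200²) = √1040000 ≈ 1019.8, ∠ = arctan(200/1000) ≈ 11.31°
zero (s+2000): 2000 + j200 → |·| = √(2000²+200²) = √4040000 ≈ 2010, ∠ = arctan(200/2000) ≈ 5.71°
pole (s+100): 100 + j200 → |·| = √(100²+200²) = √50000 ≈ 223.61, ∠ = arctan(200/100) ≈ 63.43°
pole (s+500): 500 + j200 → |·| = √(500²+200²) = √290000 ≈ 538.52, ∠ = arctan(200/500) ≈ 21.80°
|H| = 100 · 2.0498e+06 / 1.2042e+05 ≈ 1702.2
Gain = 20 log₁₀(1702.2) ≈ 64.62 dB

64.6 dB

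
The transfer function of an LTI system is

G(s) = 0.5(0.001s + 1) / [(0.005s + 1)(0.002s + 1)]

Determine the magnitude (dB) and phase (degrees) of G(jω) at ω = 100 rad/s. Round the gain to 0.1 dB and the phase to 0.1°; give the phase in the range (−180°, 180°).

At ω = 100 rad/s:
zero (1 + j100·0.001) = 1 + j0.1 → |·| ≈ 1.005, ∠ ≈ 5.71°
pole (1 + j100·0.005) = 1 + j0.5 → |·| ≈ 1.118, ∠ ≈ 26.57°
pole (1 + j100·0.002) = 1 + j0.2 → |·| ≈ 1.0198, ∠ ≈ 11.31°
|G| = 0.5 · 1.005 / (1.118 · 1.0198) ≈ 0.44074
Gain = 20 log₁₀(0.44074) ≈ -7.12 dB
∠G = (5.71°) − (26.57° + 11.31°) = -32.17°

-7.1 dB, -32.2°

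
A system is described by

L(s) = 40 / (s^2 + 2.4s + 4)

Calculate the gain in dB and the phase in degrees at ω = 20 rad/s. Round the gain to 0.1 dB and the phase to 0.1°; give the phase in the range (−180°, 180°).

-20.0 dB, -173.1°

At s = jω = j20:
quadratic: (j20)² + 2.4·j20 + 4 = -396 + j48 → |·| ≈ 398.9, ∠ ≈ 173.09°
|L| = 40 / 398.9 ≈ 0.10028
Gain = 20 log₁₀(0.10028) ≈ -19.98 dB
∠L = 0.00° − 173.09° = -173.09°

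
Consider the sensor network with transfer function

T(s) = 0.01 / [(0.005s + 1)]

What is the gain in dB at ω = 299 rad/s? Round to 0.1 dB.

At ω = 299 rad/s:
pole (1 + j299·0.005) = 1 + j1.495 → |·| ≈ 1.7986, ∠ ≈ 56.22°
|T| = 0.01 · 1 / (1.7986) ≈ 0.0055599
Gain = 20 log₁₀(0.0055599) ≈ -45.10 dB

-45.1 dB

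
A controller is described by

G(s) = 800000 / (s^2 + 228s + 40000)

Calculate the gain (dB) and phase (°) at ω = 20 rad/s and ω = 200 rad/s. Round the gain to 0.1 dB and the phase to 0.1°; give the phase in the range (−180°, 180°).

At s = jω = j20:
quadratic: (j20)² + 228·j20 + 40000 = 39600 + j4560 → |·| ≈ 39862, ∠ ≈ 6.57°
|G| = 800000 / 39862 ≈ 20.069
Gain = 20 log₁₀(20.069) ≈ 26.05 dB
∠G = 0.00° − 6.57° = -6.57°

At s = jω = j200:
quadratic: (j200)² + 228·j200 + 40000 = 0 + j45600 → |·| ≈ 45600, ∠ ≈ 90.00°
|G| = 800000 / 45600 ≈ 17.544
Gain = 20 log₁₀(17.544) ≈ 24.88 dB
∠G = 0.00° − 90.00° = -90.00°

ω = 20: 26.1 dB, -6.6°; ω = 200: 24.9 dB, -90.0°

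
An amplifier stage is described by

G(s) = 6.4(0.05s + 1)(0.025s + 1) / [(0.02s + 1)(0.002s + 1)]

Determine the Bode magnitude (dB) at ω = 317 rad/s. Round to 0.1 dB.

40.6 dB

At ω = 317 rad/s:
zero (1 + j317·0.05) = 1 + j15.85 → |·| ≈ 15.882, ∠ ≈ 86.39°
zero (1 + j317·0.025) = 1 + j7.925 → |·| ≈ 7.9878, ∠ ≈ 82.81°
pole (1 + j317·0.02) = 1 + j6.34 → |·| ≈ 6.4184, ∠ ≈ 81.04°
pole (1 + j317·0.002) = 1 + j0.634 → |·| ≈ 1.184, ∠ ≈ 32.37°
|G| = 6.4 · 15.882 · 7.9878 / (6.4184 · 1.184) ≈ 106.84
Gain = 20 log₁₀(106.84) ≈ 40.57 dB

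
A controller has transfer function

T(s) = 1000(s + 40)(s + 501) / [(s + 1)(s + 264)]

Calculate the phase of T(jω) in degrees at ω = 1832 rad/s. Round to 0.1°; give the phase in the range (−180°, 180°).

At s = jω = j1832:
zero (s+40): 40 + j1832 → |·| = √(40²+1832²) = √3357824 ≈ 1832.4, ∠ = arctan(1832/40) ≈ 88.75°
zero (s+501): 501 + j1832 → |·| = √(501²+1832²) = √3607225 ≈ 1899.3, ∠ = arctan(1832/501) ≈ 74.71°
pole (s+1): 1 + j1832 → |·| = √(1²+1832²) = √3356225 ≈ 1832, ∠ = arctan(1832/1) ≈ 89.97°
pole (s+264): 264 + j1832 → |·| = √(264²+1832²) = √3425920 ≈ 1850.9, ∠ = arctan(1832/264) ≈ 81.80°
∠T = 163.46° − 171.77° = -8.31°

-8.3°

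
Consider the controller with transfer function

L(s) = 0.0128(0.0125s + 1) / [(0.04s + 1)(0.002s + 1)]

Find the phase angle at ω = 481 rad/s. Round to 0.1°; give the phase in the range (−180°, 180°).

-50.4°

At ω = 481 rad/s:
zero (1 + j481·0.0125) = 1 + j6.0125 → |·| ≈ 6.0951, ∠ ≈ 80.56°
pole (1 + j481·0.04) = 1 + j19.24 → |·| ≈ 19.266, ∠ ≈ 87.02°
pole (1 + j481·0.002) = 1 + j0.962 → |·| ≈ 1.3876, ∠ ≈ 43.89°
∠L = (80.56°) − (87.02° + 43.89°) = -50.35°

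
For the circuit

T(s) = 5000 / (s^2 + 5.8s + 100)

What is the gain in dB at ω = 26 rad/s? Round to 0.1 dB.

At s = jω = j26:
quadratic: (j26)² + 5.8·j26 + 100 = -576 + j150.8 → |·| ≈ 595.41, ∠ ≈ 165.33°
|T| = 5000 / 595.41 ≈ 8.3976
Gain = 20 log₁₀(8.3976) ≈ 18.48 dB

18.5 dB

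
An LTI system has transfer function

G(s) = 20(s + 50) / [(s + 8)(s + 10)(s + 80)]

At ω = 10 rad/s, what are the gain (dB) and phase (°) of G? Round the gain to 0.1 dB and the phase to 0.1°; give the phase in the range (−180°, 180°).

At s = jω = j10:
zero (s+50): 50 + j10 → |·| = √(50²+10²) = √2600 ≈ 50.99, ∠ = arctan(10/50) ≈ 11.31°
pole (s+8): 8 + j10 → |·| = √(8²+10²) = √164 ≈ 12.806, ∠ = arctan(10/8) ≈ 51.34°
pole (s+10): 10 + j10 → |·| = √(10²+10²) = √200 ≈ 14.142, ∠ = arctan(10/10) ≈ 45.00°
pole (s+80): 80 + j10 → |·| = √(80²+10²) = √6500 ≈ 80.623, ∠ = arctan(10/80) ≈ 7.13°
|G| = 20 · 50.99 / 14601 ≈ 0.069845
Gain = 20 log₁₀(0.069845) ≈ -23.12 dB
∠G = 11.31° − 103.47° = -92.16°

-23.1 dB, -92.2°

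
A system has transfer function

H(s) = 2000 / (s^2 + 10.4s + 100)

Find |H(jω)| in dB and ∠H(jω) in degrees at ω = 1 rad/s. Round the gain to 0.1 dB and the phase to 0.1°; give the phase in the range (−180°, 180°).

At s = jω = j1:
quadratic: (j1)² + 10.4·j1 + 100 = 99 + j10.4 → |·| ≈ 99.545, ∠ ≈ 6.00°
|H| = 2000 / 99.545 ≈ 20.091
Gain = 20 log₁₀(20.091) ≈ 26.06 dB
∠H = 0.00° − 6.00° = -6.00°

26.1 dB, -6.0°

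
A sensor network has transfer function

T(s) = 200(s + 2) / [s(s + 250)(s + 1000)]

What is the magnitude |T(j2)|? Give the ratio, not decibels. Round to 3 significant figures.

0.00113

At s = jω = j2:
zero (s+2): 2 + j2 → |·| = √(2²+2²) = √8 ≈ 2.8284, ∠ = arctan(2/2) ≈ 45.00°
pole (s+250): 250 + j2 → |·| = √(250²+2²) = √62504 ≈ 250.01, ∠ = arctan(2/250) ≈ 0.46°
pole (s+1000): 1000 + j2 → |·| = √(1000²+2²) = √1000004 ≈ 1000, ∠ = arctan(2/1000) ≈ 0.11°
pole at origin: |s| = 2, ∠ = 90.00° (in denominator)
|T| = 200 · 2.8284 / 5.0002e+05 ≈ 0.0011313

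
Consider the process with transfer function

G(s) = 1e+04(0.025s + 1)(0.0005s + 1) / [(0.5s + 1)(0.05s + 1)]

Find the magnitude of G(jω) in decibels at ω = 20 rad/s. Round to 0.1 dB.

57.9 dB

At ω = 20 rad/s:
zero (1 + j20·0.025) = 1 + j0.5 → |·| ≈ 1.118, ∠ ≈ 26.57°
zero (1 + j20·0.0005) = 1 + j0.01 → |·| ≈ 1, ∠ ≈ 0.57°
pole (1 + j20·0.5) = 1 + j10 → |·| ≈ 10.05, ∠ ≈ 84.29°
pole (1 + j20·0.05) = 1 + j1 → |·| ≈ 1.4142, ∠ ≈ 45.00°
|G| = 1e+04 · 1.118 · 1 / (10.05 · 1.4142) ≈ 786.62
Gain = 20 log₁₀(786.62) ≈ 57.92 dB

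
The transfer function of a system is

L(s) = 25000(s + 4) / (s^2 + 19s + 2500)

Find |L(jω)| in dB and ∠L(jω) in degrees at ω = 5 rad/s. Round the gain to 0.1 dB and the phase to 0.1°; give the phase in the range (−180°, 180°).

At s = jω = j5:
zero (s+4): 4 + j5 → |·| = √(4²+5²) = √41 ≈ 6.4031, ∠ = arctan(5/4) ≈ 51.34°
quadratic: (j5)² + 19·j5 + 2500 = 2475 + j95 → |·| ≈ 2476.8, ∠ ≈ 2.20°
|L| = 25000 · 6.4031 / 2476.8 ≈ 64.631
Gain = 20 log₁₀(64.631) ≈ 36.21 dB
∠L = 51.34° − 2.20° = 49.14°

36.2 dB, 49.1°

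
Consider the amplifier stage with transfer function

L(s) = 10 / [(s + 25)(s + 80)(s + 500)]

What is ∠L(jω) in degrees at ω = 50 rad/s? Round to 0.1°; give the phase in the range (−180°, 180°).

-101.2°

At s = jω = j50:
pole (s+25): 25 + j50 → |·| = √(25²+50²) = √3125 ≈ 55.902, ∠ = arctan(50/25) ≈ 63.43°
pole (s+80): 80 + j50 → |·| = √(80²+50²) = √8900 ≈ 94.34, ∠ = arctan(50/80) ≈ 32.01°
pole (s+500): 500 + j50 → |·| = √(500²+50²) = √252500 ≈ 502.49, ∠ = arctan(50/500) ≈ 5.71°
∠L = 0.00° − 101.15° = -101.15°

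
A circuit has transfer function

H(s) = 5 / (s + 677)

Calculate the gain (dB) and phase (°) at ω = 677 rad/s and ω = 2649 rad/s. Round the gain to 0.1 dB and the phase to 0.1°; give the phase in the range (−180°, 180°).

ω = 677: -45.6 dB, -45.0°; ω = 2649: -54.8 dB, -75.7°

At s = jω = j677:
pole (s+677): 677 + j677 → |·| = √(677²+677²) = √916658 ≈ 957.42, ∠ = arctan(677/677) ≈ 45.00°
|H| = 5 / 957.42 ≈ 0.0052224
Gain = 20 log₁₀(0.0052224) ≈ -45.64 dB
∠H = 0.00° − 45.00° = -45.00°

At s = jω = j2649:
pole (s+677): 677 + j2649 → |·| = √(677²+2649²) = √7475530 ≈ 2734.1, ∠ = arctan(2649/677) ≈ 75.66°
|H| = 5 / 2734.1 ≈ 0.0018288
Gain = 20 log₁₀(0.0018288) ≈ -54.76 dB
∠H = 0.00° − 75.66° = -75.66°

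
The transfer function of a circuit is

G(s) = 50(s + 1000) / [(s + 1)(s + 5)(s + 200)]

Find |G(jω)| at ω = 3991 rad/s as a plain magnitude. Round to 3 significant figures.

3.23e-06

At s = jω = j3991:
zero (s+1000): 1000 + j3991 → |·| = √(1000²+3991²) = √16928081 ≈ 4114.4, ∠ = arctan(3991/1000) ≈ 75.93°
pole (s+1): 1 + j3991 → |·| = √(1²+3991²) = √15928082 ≈ 3991, ∠ = arctan(3991/1) ≈ 89.99°
pole (s+5): 5 + j3991 → |·| = √(5²+3991²) = √15928106 ≈ 3991, ∠ = arctan(3991/5) ≈ 89.93°
pole (s+200): 200 + j3991 → |·| = √(200²+3991²) = √15968081 ≈ 3996, ∠ = arctan(3991/200) ≈ 87.13°
|G| = 50 · 4114.4 / 6.3649e+10 ≈ 3.2321e-06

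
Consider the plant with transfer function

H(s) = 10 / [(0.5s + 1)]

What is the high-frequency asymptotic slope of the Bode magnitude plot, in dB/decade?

Each pole contributes −20 dB/decade at high frequency; each zero contributes +20 dB/decade.
Net: 0 zero(s) − 1 pole(s) → -20 dB/decade.

-20 dB/decade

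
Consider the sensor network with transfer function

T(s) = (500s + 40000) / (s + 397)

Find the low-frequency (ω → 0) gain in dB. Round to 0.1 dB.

40.1 dB

T(0) = 40000 / 397 ≈ 100.76
20 log₁₀(100.76) ≈ 40.07 dB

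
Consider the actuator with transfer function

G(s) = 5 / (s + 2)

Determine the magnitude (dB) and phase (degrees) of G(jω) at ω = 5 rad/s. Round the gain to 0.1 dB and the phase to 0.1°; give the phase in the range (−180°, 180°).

At s = jω = j5:
pole (s+2): 2 + j5 → |·| = √(2²+5²) = √29 ≈ 5.3852, ∠ = arctan(5/2) ≈ 68.20°
|G| = 5 / 5.3852 ≈ 0.92847
Gain = 20 log₁₀(0.92847) ≈ -0.64 dB
∠G = 0.00° − 68.20° = -68.20°

-0.6 dB, -68.2°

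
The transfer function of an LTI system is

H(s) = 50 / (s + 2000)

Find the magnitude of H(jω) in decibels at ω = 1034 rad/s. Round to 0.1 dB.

-33.1 dB

At s = jω = j1034:
pole (s+2000): 2000 + j1034 → |·| = √(2000²+1034²) = √5069156 ≈ 2251.5, ∠ = arctan(1034/2000) ≈ 27.34°
|H| = 50 / 2251.5 ≈ 0.022207
Gain = 20 log₁₀(0.022207) ≈ -33.07 dB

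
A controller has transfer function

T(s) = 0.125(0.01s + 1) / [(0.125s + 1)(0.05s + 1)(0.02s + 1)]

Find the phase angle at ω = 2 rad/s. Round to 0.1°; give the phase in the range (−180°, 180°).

-20.9°

At ω = 2 rad/s:
zero (1 + j2·0.01) = 1 + j0.02 → |·| ≈ 1.0002, ∠ ≈ 1.15°
pole (1 + j2·0.125) = 1 + j0.25 → |·| ≈ 1.0308, ∠ ≈ 14.04°
pole (1 + j2·0.05) = 1 + j0.1 → |·| ≈ 1.005, ∠ ≈ 5.71°
pole (1 + j2·0.02) = 1 + j0.04 → |·| ≈ 1.0008, ∠ ≈ 2.29°
∠T = (1.15°) − (14.04° + 5.71° + 2.29°) = -20.89°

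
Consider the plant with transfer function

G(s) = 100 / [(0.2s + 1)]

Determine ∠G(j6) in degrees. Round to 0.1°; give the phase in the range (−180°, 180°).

At ω = 6 rad/s:
pole (1 + j6·0.2) = 1 + j1.2 → |·| ≈ 1.562, ∠ ≈ 50.19°
∠G = (0°) − (50.19°) = -50.19°

-50.2°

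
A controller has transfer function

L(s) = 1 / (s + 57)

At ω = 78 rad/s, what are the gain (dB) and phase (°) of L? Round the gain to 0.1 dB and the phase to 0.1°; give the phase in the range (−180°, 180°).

At s = jω = j78:
pole (s+57): 57 + j78 → |·| = √(57²+78²) = √9333 ≈ 96.607, ∠ = arctan(78/57) ≈ 53.84°
|L| = 1 / 96.607 ≈ 0.010351
Gain = 20 log₁₀(0.010351) ≈ -39.70 dB
∠L = 0.00° − 53.84° = -53.84°

-39.7 dB, -53.8°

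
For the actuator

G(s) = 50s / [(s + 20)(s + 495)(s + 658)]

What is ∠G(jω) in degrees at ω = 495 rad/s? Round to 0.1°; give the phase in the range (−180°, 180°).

At s = jω = j495:
zero at origin: s = j495 → |·| = 495, ∠ = 90.00°
pole (s+20): 20 + j495 → |·| = √(20²+495²) = √245425 ≈ 495.4, ∠ = arctan(495/20) ≈ 87.69°
pole (s+495): 495 + j495 → |·| = √(495²+495²) = √490050 ≈ 700.04, ∠ = arctan(495/495) ≈ 45.00°
pole (s+658): 658 + j495 → |·| = √(658²+495²) = √677989 ≈ 823.4, ∠ = arctan(495/658) ≈ 36.95°
∠G = 90.00° − 169.64° = -79.64°

-79.6°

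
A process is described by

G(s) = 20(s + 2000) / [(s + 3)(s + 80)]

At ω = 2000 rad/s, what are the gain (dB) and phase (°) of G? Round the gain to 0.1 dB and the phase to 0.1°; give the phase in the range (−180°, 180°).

At s = jω = j2000:
zero (s+2000): 2000 + j2000 → |·| = √(2000²+2000²) = √8000000 ≈ 2828.4, ∠ = arctan(2000/2000) ≈ 45.00°
pole (s+3): 3 + j2000 → |·| = √(3²+2000²) = √4000009 ≈ 2000, ∠ = arctan(2000/3) ≈ 89.91°
pole (s+80): 80 + j2000 → |·| = √(80²+2000²) = √4006400 ≈ 2001.6, ∠ = arctan(2000/80) ≈ 87.71°
|G| = 20 · 2828.4 / 4.0032e+06 ≈ 0.014131
Gain = 20 log₁₀(0.014131) ≈ -37.00 dB
∠G = 45.00° − 177.62° = -132.62°

-37.0 dB, -132.6°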